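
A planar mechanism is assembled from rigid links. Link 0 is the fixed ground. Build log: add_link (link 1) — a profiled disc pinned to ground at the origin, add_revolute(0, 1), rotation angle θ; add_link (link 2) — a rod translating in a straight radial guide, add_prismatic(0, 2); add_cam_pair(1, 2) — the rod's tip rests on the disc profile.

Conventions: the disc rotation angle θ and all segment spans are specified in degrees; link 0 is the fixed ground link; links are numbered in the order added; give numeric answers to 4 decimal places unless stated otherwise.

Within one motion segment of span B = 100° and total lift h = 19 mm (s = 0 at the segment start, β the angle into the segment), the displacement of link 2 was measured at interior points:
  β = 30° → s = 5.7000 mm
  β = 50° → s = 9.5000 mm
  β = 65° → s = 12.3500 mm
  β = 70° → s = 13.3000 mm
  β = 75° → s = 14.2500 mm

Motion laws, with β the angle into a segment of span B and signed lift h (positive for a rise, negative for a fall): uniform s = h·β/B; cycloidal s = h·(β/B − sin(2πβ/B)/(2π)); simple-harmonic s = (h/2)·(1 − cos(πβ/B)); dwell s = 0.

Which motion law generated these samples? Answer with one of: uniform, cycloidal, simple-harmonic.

candidates at β/B = r: uniform s = h·r (linear in β); cycloidal s = h·(r − sin(2πr)/(2π)); simple-harmonic s = (h/2)(1 − cos(πr))
β=30°: printed 5.7000 | uniform 5.7000, cycloidal 2.8241, simple-harmonic 3.9160
β=50°: printed 9.5000 | uniform 9.5000, cycloidal 9.5000, simple-harmonic 9.5000
β=65°: printed 12.3500 | uniform 12.3500, cycloidal 14.7964, simple-harmonic 13.8129
β=70°: printed 13.3000 | uniform 13.3000, cycloidal 16.1759, simple-harmonic 15.0840
β=75°: printed 14.2500 | uniform 14.2500, cycloidal 17.2739, simple-harmonic 16.2175
only one law matches every sample → uniform

uniform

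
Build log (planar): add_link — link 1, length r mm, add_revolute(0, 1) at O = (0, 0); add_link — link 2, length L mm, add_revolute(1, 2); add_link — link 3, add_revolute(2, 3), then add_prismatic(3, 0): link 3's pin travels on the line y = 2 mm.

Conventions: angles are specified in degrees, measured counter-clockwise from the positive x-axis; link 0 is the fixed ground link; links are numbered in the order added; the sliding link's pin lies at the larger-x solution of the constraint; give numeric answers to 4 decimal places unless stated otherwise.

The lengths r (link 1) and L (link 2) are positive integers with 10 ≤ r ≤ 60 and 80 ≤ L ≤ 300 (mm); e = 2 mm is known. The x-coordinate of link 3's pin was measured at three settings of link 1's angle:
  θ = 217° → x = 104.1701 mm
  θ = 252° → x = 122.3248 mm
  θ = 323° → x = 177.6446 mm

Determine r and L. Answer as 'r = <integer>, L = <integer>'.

constraint per measurement: (x − r cos θ)² + (r sin θ − e)² = L²
subtracting the θ₁ and θ₂ equations cancels the r² and L² terms:
r = (x₁² − x₂²) / (2[(x₁cos θ₁ + e sin θ₁) − (x₂cos θ₂ + e sin θ₂)]) = 46.0001 → r = 46
L² = (x₁ − r cos θ₁)² + (r sin θ₁ − e)² = 20735.9863 → L = 144.0000 → L = 144
check at θ₃=323°: x = 177.6446 (printed 177.6446) ✓

r = 46, L = 144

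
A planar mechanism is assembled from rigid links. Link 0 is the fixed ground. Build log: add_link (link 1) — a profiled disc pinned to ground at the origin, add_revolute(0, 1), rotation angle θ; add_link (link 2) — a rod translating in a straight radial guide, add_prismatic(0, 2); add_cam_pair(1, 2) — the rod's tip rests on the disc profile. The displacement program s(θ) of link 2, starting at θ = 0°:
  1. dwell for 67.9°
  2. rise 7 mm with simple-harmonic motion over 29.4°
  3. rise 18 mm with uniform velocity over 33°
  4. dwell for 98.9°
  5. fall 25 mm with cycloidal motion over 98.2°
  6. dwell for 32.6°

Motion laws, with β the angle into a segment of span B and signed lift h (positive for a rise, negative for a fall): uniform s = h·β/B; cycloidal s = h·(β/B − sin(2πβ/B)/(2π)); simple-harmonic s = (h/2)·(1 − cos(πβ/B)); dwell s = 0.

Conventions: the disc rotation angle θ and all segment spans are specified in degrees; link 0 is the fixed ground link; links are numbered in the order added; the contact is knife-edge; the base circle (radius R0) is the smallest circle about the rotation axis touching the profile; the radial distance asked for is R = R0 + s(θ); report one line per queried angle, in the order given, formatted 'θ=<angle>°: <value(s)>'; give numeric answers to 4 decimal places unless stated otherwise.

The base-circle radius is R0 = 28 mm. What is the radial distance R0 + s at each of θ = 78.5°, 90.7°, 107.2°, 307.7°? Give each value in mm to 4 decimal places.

seg 1 [0°–67.9°] dwell: s stays 0.0000
seg 2 [67.9°–97.3°] simple-harmonic, h=7: θ=78.5° here. β=10.6, B=29.4. 7/2·(1 − cos(π·0.3605)) = 2.0152 → s = 2.0152
seg 2 [67.9°–97.3°] simple-harmonic, h=7: θ=90.7° here. β=22.8, B=29.4. 7/2·(1 − cos(π·0.7755)) = 6.1651 → s = 6.1651
seg 2 [67.9°–97.3°] simple-harmonic, h=7: full span → s += 7 → s = 7.0000
seg 3 [97.3°–130.3°] uniform, h=18: θ=107.2° here. β=9.9, B=33. 18·9.9/33 = 5.4000 → s = 12.4000
seg 3 [97.3°–130.3°] uniform, h=18: full span → s += 18 → s = 25.0000
seg 4 [130.3°–229.2°] dwell: s stays 25.0000
seg 5 [229.2°–327.4°] cycloidal, h=-25: θ=307.7° here. β=78.5, B=98.2. -25·(0.7994 − sin(2π·0.7994)/(2π)) = -23.7736 → s = 1.2264
θ=78.5°: R = R0 + s = 28 + 2.0152 = 30.0152
θ=90.7°: R = R0 + s = 28 + 6.1651 = 34.1651
θ=107.2°: R = R0 + s = 28 + 12.4000 = 40.4000
θ=307.7°: R = R0 + s = 28 + 1.2264 = 29.2264

θ=78.5°: 30.0152
θ=90.7°: 34.1651
θ=107.2°: 40.4000
θ=307.7°: 29.2264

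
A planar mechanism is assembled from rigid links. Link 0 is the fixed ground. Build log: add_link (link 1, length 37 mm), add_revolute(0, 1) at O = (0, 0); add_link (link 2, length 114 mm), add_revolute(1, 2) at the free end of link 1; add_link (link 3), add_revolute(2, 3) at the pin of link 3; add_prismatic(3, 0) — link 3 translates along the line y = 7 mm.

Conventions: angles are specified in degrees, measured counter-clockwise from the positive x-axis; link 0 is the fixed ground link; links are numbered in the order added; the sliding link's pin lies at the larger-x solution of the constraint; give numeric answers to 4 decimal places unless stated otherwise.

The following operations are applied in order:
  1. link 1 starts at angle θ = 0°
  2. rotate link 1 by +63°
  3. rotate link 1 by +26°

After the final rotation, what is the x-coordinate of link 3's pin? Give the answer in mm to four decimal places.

geometry: r = 37 mm, L = 114 mm, e = 7 mm; θ starts at 0°
rotate link 1 by +63°: θ ← 0° +63° = 63°
rotate link 1 by +26°: θ ← 63° +26° = 89°
crank pin P = (r cos θ, r sin θ) = (0.645739, 36.994365)
h = r sin θ − e = 36.994365 − 7 = 29.994365
x = r cos θ + √(L² − h²) = 0.645739 + 109.983354 = 110.629093

110.6291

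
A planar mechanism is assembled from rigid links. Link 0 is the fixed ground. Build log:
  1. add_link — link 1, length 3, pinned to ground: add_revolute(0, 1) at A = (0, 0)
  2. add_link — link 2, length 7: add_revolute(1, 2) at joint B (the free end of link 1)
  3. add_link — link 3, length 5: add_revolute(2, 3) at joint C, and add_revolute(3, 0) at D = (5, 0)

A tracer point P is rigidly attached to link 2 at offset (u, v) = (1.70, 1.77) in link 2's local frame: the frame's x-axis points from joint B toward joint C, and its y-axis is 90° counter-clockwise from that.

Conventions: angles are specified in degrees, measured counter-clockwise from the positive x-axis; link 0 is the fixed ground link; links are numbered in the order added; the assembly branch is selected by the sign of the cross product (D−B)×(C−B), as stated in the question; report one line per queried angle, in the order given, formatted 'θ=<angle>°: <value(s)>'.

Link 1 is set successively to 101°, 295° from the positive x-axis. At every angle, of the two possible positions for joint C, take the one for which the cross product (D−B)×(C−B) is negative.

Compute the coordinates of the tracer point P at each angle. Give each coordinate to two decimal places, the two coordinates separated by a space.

A=(0,0), D=(5.00,0)
θ=101°: B = A + 3.00·(cos101°, sin101°) = (-0.5724, 2.9449)
θ=101°: |BD| = 6.3027
θ=101°: circle(B,7.00) ∩ circle(D,5.00): a=5.0553, h=4.8419
θ=101°:   candidates: C₊=(6.1594,4.8637) cross=30.517; C₋=(1.6348,-3.6980) cross=-30.517
θ=101°:   branch - wants cross < 0 → take C=(1.6348,-3.6980) (cross=-30.517)
θ=101°: ex = (C−B)/|BC| = (0.3153,-0.9490); ey = (0.9490,0.3153)
θ=101°: P = B + 1.70·ex + 1.77·ey = (1.6433,1.8897)
θ=295°: B = A + 3.00·(cos295°, sin295°) = (1.2679, -2.7189)
θ=295°: |BD| = 4.6175
θ=295°: circle(B,7.00) ∩ circle(D,5.00): a=4.9076, h=4.9916
θ=295°:   candidates: C₊=(2.2952,4.2053) cross=23.049; C₋=(8.1736,-3.8637) cross=-23.049
θ=295°:   branch - wants cross < 0 → take C=(8.1736,-3.8637) (cross=-23.049)
θ=295°: ex = (C−B)/|BC| = (0.9865,-0.1635); ey = (0.1635,0.9865)
θ=295°: P = B + 1.70·ex + 1.77·ey = (3.2344,-1.2508)

θ=101°: 1.64 1.89
θ=295°: 3.23 -1.25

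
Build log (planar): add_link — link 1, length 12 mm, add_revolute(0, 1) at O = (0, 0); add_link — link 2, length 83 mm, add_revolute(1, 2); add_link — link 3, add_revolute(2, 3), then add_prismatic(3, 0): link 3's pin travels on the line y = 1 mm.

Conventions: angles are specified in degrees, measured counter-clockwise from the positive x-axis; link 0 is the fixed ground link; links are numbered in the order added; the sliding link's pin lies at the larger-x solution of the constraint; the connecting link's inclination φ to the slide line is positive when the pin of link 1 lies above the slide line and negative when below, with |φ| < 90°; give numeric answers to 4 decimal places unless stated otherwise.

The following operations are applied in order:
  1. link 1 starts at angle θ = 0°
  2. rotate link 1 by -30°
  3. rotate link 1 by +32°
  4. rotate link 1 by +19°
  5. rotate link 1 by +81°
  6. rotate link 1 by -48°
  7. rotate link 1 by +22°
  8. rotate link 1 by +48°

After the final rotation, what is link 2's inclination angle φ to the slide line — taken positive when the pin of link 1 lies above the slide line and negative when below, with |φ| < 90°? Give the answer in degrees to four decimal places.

geometry: r = 12 mm, L = 83 mm, e = 1 mm; θ starts at 0°
rotate link 1 by -30°: θ ← 0° -30° = -30°
rotate link 1 by +32°: θ ← -30° +32° = 2°
rotate link 1 by +19°: θ ← 2° +19° = 21°
rotate link 1 by +81°: θ ← 21° +81° = 102°
rotate link 1 by -48°: θ ← 102° -48° = 54°
rotate link 1 by +22°: θ ← 54° +22° = 76°
rotate link 1 by +48°: θ ← 76° +48° = 124°
h = r sin θ − e = 9.948451 − 1 = 8.948451
sin φ = h / L = 8.948451 / 83 = 0.10781266
φ = arcsin(0.10781266) = 6.189240°

6.1892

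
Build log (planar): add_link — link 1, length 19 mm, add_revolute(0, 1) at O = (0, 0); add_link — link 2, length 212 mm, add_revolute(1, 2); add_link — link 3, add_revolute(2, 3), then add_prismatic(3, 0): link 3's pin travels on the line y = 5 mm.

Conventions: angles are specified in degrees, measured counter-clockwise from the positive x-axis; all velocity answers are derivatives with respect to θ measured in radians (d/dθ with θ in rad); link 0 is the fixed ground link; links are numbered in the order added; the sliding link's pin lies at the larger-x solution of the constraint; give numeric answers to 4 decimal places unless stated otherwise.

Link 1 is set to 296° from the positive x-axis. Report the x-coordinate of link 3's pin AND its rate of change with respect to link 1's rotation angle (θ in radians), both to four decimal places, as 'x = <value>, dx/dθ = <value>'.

geometry: r = 19 mm, L = 212 mm, e = 5 mm
crank pin P = (r cos θ, r sin θ) = (8.329052, -17.077087)
h = r sin θ − e = -17.077087 − 5 = -22.077087
x = r cos θ + √(L² − h²) = 8.329052 + 210.847343 = 219.176395
dx/dθ = −r sin θ − h·r cos θ/√(L² − h²) (θ in radians; h = -22.077087) = 17.949193

x = 219.1764, dx/dθ = 17.9492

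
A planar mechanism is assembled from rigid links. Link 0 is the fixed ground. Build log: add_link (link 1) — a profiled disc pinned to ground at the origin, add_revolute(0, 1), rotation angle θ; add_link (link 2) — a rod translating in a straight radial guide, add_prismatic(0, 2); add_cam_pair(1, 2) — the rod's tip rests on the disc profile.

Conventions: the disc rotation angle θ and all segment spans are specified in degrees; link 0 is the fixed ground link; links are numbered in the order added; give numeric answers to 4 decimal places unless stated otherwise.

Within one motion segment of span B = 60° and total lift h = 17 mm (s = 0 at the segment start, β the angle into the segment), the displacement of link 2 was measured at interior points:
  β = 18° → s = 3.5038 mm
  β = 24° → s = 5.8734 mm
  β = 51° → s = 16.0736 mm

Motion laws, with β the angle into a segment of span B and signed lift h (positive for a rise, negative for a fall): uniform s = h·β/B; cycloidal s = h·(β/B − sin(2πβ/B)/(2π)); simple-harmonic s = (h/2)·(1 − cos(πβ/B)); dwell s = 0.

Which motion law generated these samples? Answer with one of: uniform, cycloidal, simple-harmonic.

candidates at β/B = r: uniform s = h·r (linear in β); cycloidal s = h·(r − sin(2πr)/(2π)); simple-harmonic s = (h/2)(1 − cos(πr))
β=18°: printed 3.5038 | uniform 5.1000, cycloidal 2.5268, simple-harmonic 3.5038
β=24°: printed 5.8734 | uniform 6.8000, cycloidal 5.2097, simple-harmonic 5.8734
β=51°: printed 16.0736 | uniform 14.4500, cycloidal 16.6389, simple-harmonic 16.0736
only one law matches every sample → simple-harmonic

simple-harmonic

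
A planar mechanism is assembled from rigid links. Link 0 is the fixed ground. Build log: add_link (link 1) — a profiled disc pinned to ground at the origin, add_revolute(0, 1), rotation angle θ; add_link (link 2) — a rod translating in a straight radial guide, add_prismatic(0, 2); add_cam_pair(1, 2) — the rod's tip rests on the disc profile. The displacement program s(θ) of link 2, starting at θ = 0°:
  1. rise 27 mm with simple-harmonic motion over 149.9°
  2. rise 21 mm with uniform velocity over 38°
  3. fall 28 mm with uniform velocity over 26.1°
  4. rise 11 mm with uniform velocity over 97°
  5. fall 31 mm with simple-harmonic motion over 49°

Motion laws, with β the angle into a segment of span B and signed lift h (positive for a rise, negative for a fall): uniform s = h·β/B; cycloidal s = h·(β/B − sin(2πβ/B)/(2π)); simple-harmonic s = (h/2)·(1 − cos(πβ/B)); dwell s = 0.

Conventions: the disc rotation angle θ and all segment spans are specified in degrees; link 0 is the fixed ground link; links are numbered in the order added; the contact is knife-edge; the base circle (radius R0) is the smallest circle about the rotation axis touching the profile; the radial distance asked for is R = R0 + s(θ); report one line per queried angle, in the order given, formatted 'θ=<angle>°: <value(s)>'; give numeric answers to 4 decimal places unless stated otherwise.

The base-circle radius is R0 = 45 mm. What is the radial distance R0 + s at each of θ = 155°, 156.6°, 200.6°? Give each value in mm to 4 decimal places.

seg 1 [0°–149.9°] simple-harmonic, h=27: full span → s += 27 → s = 27.0000
seg 2 [149.9°–187.9°] uniform, h=21: θ=155° here. β=5.1, B=38. 21·5.1/38 = 2.8184 → s = 29.8184
seg 2 [149.9°–187.9°] uniform, h=21: θ=156.6° here. β=6.7, B=38. 21·6.7/38 = 3.7026 → s = 30.7026
seg 2 [149.9°–187.9°] uniform, h=21: full span → s += 21 → s = 48.0000
seg 3 [187.9°–214°] uniform, h=-28: θ=200.6° here. β=12.7, B=26.1. -28·12.7/26.1 = -13.6245 → s = 34.3755
θ=155°: R = R0 + s = 45 + 29.8184 = 74.8184
θ=156.6°: R = R0 + s = 45 + 30.7026 = 75.7026
θ=200.6°: R = R0 + s = 45 + 34.3755 = 79.3755

θ=155°: 74.8184
θ=156.6°: 75.7026
θ=200.6°: 79.3755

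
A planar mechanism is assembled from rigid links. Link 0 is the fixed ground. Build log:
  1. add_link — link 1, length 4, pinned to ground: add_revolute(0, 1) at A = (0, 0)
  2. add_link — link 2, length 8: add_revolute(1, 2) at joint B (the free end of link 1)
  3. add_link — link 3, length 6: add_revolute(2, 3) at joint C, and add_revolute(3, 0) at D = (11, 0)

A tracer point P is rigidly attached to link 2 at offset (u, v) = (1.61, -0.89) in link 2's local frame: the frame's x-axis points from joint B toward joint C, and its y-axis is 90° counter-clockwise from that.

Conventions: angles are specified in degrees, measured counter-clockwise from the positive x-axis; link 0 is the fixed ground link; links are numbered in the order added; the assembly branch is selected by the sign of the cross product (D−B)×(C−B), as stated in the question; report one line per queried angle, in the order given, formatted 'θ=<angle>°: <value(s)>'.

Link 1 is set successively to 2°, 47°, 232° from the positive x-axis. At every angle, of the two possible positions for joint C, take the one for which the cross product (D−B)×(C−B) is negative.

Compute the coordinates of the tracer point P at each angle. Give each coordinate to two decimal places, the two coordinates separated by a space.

A=(0,0), D=(11.00,0)
θ=2°: B = A + 4.00·(cos2°, sin2°) = (3.9976, 0.1396)
θ=2°: |BD| = 7.0038
θ=2°: circle(B,8.00) ∩ circle(D,6.00): a=5.5008, h=5.8087
θ=2°:   candidates: C₊=(9.6131,5.8375) cross=40.683; C₋=(9.3815,-5.7776) cross=-40.683
θ=2°:   branch - wants cross < 0 → take C=(9.3815,-5.7776) (cross=-40.683)
θ=2°: ex = (C−B)/|BC| = (0.6730,-0.7396); ey = (0.7396,0.6730)
θ=2°: P = B + 1.61·ex + -0.89·ey = (4.4228,-1.6502)
θ=47°: B = A + 4.00·(cos47°, sin47°) = (2.7280, 2.9254)
θ=47°: |BD| = 8.7741
θ=47°: circle(B,8.00) ∩ circle(D,6.00): a=5.9826, h=5.3111
θ=47°:   candidates: C₊=(10.1391,5.9379) cross=46.600; C₋=(6.5975,-4.0765) cross=-46.600
θ=47°:   branch - wants cross < 0 → take C=(6.5975,-4.0765) (cross=-46.600)
θ=47°: ex = (C−B)/|BC| = (0.4837,-0.8752); ey = (0.8752,0.4837)
θ=47°: P = B + 1.61·ex + -0.89·ey = (2.7278,1.0858)
θ=232°: B = A + 4.00·(cos232°, sin232°) = (-2.4626, -3.1520)
θ=232°: |BD| = 13.8267
θ=232°: circle(B,8.00) ∩ circle(D,6.00): a=7.9259, h=1.0864
θ=232°:   candidates: C₊=(5.0069,-0.2874) cross=15.021; C₋=(5.5022,-2.4030) cross=-15.021
θ=232°:   branch - wants cross < 0 → take C=(5.5022,-2.4030) (cross=-15.021)
θ=232°: ex = (C−B)/|BC| = (0.9956,0.0936); ey = (-0.0936,0.9956)
θ=232°: P = B + 1.61·ex + -0.89·ey = (-0.7764,-3.8874)

θ=2°: 4.42 -1.65
θ=47°: 2.73 1.09
θ=232°: -0.78 -3.89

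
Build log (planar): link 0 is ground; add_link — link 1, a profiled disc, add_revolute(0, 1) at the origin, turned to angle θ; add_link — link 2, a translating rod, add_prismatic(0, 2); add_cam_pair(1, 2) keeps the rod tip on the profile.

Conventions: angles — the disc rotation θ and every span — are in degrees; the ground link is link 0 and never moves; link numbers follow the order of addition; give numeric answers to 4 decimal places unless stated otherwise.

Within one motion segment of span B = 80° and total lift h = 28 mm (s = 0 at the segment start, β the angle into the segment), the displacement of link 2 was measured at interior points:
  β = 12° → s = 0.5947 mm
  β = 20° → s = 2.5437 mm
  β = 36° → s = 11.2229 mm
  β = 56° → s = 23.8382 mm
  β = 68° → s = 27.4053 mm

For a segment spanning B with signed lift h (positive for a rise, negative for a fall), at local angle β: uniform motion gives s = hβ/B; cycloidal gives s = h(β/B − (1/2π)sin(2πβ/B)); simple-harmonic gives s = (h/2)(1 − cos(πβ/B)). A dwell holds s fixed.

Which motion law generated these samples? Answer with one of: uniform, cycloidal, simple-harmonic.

candidates at β/B = r: uniform s = h·r (linear in β); cycloidal s = h·(r − sin(2πr)/(2π)); simple-harmonic s = (h/2)(1 − cos(πr))
β=12°: printed 0.5947 | uniform 4.2000, cycloidal 0.5947, simple-harmonic 1.5259
β=20°: printed 2.5437 | uniform 7.0000, cycloidal 2.5437, simple-harmonic 4.1005
β=36°: printed 11.2229 | uniform 12.6000, cycloidal 11.2229, simple-harmonic 11.8099
β=56°: printed 23.8382 | uniform 19.6000, cycloidal 23.8382, simple-harmonic 22.2290
β=68°: printed 27.4053 | uniform 23.8000, cycloidal 27.4053, simple-harmonic 26.4741
only one law matches every sample → cycloidal

cycloidal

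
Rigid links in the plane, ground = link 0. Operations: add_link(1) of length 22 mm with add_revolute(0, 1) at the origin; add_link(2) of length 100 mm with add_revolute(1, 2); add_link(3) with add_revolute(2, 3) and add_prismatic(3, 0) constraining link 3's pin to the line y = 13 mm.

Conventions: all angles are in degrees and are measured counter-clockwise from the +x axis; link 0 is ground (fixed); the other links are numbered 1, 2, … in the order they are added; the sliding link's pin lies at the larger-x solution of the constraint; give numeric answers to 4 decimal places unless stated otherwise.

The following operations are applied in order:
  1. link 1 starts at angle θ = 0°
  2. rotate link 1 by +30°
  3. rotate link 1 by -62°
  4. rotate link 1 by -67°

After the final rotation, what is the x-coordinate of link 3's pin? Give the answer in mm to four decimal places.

geometry: r = 22 mm, L = 100 mm, e = 13 mm; θ starts at 0°
rotate link 1 by +30°: θ ← 0° +30° = 30°
rotate link 1 by -62°: θ ← 30° -62° = -32°
rotate link 1 by -67°: θ ← -32° -67° = -99°
crank pin P = (r cos θ, r sin θ) = (-3.441558, -21.729143)
h = r sin θ − e = -21.729143 − 13 = -34.729143
x = r cos θ + √(L² − h²) = -3.441558 + 93.775725 = 90.334167

90.3342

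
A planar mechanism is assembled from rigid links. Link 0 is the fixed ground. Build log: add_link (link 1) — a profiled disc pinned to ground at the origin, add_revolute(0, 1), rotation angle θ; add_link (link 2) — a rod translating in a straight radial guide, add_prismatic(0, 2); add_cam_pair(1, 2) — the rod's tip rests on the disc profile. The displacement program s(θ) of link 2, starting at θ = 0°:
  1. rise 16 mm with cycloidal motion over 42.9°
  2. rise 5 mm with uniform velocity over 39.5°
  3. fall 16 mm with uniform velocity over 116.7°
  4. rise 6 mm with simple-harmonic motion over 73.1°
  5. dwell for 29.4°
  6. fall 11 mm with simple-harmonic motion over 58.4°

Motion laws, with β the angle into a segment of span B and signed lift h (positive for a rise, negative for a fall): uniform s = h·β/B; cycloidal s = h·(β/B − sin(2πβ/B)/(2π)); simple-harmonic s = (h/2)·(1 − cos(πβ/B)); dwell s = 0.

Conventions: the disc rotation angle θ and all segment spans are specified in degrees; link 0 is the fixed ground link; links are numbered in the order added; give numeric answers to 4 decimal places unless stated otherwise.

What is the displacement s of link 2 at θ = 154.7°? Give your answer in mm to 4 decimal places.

seg 1 [0°–42.9°] cycloidal, h=16: full span → s += 16 → s = 16.0000
seg 2 [42.9°–82.4°] uniform, h=5: full span → s += 5 → s = 21.0000
seg 3 [82.4°–199.1°] uniform, h=-16: θ=154.7° here. β=72.3, B=116.7. -16·72.3/116.7 = -9.9126 → s = 11.0874

11.0874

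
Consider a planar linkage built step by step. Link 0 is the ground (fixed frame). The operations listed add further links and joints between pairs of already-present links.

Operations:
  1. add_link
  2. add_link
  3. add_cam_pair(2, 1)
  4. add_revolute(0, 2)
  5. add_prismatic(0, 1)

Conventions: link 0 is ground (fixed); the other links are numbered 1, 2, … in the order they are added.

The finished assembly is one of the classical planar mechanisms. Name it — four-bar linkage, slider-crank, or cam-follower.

links: 3 (incl. ground); joints: 1 revolute, 1 prismatic, 1 higher (cam) pair, forming one closed loop
3 links, revolute + prismatic + higher pair in one loop → cam-follower

cam-follower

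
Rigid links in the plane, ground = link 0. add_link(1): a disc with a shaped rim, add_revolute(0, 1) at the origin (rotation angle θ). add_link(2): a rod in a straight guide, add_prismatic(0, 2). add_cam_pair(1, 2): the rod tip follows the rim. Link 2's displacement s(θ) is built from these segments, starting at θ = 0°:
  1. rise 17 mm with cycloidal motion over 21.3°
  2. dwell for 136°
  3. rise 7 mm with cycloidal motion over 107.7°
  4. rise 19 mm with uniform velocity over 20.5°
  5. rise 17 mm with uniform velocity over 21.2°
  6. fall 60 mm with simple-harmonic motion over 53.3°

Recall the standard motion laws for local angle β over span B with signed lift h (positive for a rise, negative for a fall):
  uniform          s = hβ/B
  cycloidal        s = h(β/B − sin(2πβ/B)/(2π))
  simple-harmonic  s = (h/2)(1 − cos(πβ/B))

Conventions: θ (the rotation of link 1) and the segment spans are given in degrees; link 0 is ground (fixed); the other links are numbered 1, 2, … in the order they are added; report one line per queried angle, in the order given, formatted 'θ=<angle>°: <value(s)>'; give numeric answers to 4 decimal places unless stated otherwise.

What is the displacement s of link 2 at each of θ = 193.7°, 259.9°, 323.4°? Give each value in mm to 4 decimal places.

segment 1 (0° to 21.3°, cycloidal, h = 17) is passed completely: s = 0.0000 + (17) = 17.0000
segment 2 (21.3° to 157.3°, dwell): s unchanged at 17.0000
θ = 193.7° falls in segment 3 (157.3° to 265°, cycloidal, h = 7): β = 193.7 − 157.3 = 36.4°, B = 107.7°; Δs = 7·(0.3380 − sin(2π·0.3380)/(2π)) = 1.4177; s = 17.0000 + 1.4177 = 18.4177
θ = 259.9° falls in segment 3 (157.3° to 265°, cycloidal, h = 7): β = 259.9 − 157.3 = 102.6°, B = 107.7°; Δs = 7·(0.9526 − sin(2π·0.9526)/(2π)) = 6.9951; s = 17.0000 + 6.9951 = 23.9951
segment 3 (157.3° to 265°, cycloidal, h = 7) is passed completely: s = 17.0000 + (7) = 24.0000
segment 4 (265° to 285.5°, uniform, h = 19) is passed completely: s = 24.0000 + (19) = 43.0000
segment 5 (285.5° to 306.7°, uniform, h = 17) is passed completely: s = 43.0000 + (17) = 60.0000
θ = 323.4° falls in segment 6 (306.7° to 360°, simple-harmonic, h = -60): β = 323.4 − 306.7 = 16.7°, B = 53.3°; Δs = -60/2·(1 − cos(π·0.3133)) = -13.3973; s = 60.0000 − 13.3973 = 46.6027

θ=193.7°: 18.4177
θ=259.9°: 23.9951
θ=323.4°: 46.6027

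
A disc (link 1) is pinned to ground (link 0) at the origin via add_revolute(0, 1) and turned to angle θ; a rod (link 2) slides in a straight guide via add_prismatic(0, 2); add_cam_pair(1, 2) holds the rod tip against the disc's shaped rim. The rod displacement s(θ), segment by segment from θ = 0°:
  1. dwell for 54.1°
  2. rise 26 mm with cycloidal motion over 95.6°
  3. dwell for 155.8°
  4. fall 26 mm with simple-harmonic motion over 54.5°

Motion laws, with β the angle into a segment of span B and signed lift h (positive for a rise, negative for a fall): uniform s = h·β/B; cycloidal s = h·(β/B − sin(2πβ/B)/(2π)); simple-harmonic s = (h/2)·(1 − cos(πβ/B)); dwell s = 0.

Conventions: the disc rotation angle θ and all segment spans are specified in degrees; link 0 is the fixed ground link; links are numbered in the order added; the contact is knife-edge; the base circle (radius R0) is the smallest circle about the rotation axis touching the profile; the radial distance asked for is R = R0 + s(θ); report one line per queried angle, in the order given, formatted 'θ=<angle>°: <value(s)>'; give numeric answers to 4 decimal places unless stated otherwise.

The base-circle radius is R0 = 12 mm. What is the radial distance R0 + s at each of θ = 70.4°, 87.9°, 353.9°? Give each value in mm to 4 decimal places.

segment 1 (0° to 54.1°, dwell): s unchanged at 0.0000
θ = 70.4° falls in segment 2 (54.1° to 149.7°, cycloidal, h = 26): β = 70.4 − 54.1 = 16.3°, B = 95.6°; Δs = 26·(0.1705 − sin(2π·0.1705)/(2π)) = 0.8006; s = 0.0000 + 0.8006 = 0.8006
θ = 87.9° falls in segment 2 (54.1° to 149.7°, cycloidal, h = 26): β = 87.9 − 54.1 = 33.8°, B = 95.6°; Δs = 26·(0.3536 − sin(2π·0.3536)/(2π)) = 5.8999; s = 0.0000 + 5.8999 = 5.8999
segment 2 (54.1° to 149.7°, cycloidal, h = 26) is passed completely: s = 0.0000 + (26) = 26.0000
segment 3 (149.7° to 305.5°, dwell): s unchanged at 26.0000
θ = 353.9° falls in segment 4 (305.5° to 360°, simple-harmonic, h = -26): β = 353.9 − 305.5 = 48.4°, B = 54.5°; Δs = -26/2·(1 − cos(π·0.8881)) = -25.2046; s = 26.0000 − 25.2046 = 0.7954
θ=70.4°: R = R0 + s = 12 + 0.8006 = 12.8006
θ=87.9°: R = R0 + s = 12 + 5.8999 = 17.8999
θ=353.9°: R = R0 + s = 12 + 0.7954 = 12.7954

θ=70.4°: 12.8006
θ=87.9°: 17.8999
θ=353.9°: 12.7954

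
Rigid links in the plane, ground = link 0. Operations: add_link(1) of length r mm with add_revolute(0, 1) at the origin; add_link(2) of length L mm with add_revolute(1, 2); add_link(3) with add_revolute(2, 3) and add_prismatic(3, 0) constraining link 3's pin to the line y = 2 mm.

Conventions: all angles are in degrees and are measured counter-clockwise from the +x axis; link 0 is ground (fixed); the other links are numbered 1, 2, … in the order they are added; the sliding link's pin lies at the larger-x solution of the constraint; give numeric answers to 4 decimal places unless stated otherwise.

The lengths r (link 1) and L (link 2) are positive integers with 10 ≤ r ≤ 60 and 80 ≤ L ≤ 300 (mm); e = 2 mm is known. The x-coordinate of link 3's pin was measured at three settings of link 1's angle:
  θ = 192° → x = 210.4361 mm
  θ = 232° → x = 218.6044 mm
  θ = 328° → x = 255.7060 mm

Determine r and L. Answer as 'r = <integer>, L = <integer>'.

constraint per measurement: (x − r cos θ)² + (r sin θ − e)² = L²
subtracting the θ₁ and θ₂ equations cancels the r² and L² terms:
r = (x₁² − x₂²) / (2[(x₁cos θ₁ + e sin θ₁) − (x₂cos θ₂ + e sin θ₂)]) = 24.9998 → r = 25
L² = (x₁ − r cos θ₁)² + (r sin θ₁ − e)² = 55225.0217 → L = 235.0000 → L = 235
check at θ₃=328°: x = 255.7060 (printed 255.7060) ✓

r = 25, L = 235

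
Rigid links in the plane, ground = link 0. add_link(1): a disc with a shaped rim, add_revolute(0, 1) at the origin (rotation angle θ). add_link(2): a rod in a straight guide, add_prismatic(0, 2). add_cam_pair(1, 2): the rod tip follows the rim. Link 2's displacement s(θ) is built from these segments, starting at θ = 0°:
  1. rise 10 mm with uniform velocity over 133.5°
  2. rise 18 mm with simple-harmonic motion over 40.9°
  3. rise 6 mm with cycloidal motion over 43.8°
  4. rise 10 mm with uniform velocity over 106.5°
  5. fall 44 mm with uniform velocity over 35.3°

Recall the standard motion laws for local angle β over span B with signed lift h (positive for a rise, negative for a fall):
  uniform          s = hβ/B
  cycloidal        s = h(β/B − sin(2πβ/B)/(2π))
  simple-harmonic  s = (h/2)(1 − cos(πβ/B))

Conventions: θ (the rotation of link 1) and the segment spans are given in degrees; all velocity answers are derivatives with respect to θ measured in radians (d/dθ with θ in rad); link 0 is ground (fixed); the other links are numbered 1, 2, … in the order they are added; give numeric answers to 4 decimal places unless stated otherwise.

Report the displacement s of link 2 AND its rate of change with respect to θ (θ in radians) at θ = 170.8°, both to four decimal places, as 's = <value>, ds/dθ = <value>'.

segment 1 (0° to 133.5°, uniform, h = 10) is passed completely: s = 0.0000 + (10) = 10.0000
θ = 170.8° falls in segment 2 (133.5° to 174.4°, simple-harmonic, h = 18): β = 170.8 − 133.5 = 37.3°, B = 40.9°; Δs = 18/2·(1 − cos(π·0.9120)) = 17.6581; s = 10.0000 + 17.6581 = 27.6581
velocity in seg [133.5°–174.4°] (simple-harmonic), θ in radians: β = 37.3° = 0.6510 rad, B = 40.9° = 0.7138 rad; ds/dθ = (πh/(2B)) sin(πβ/B) = (π·18/(2·0.7138)) sin(π·0.9120) = 10.813641 mm/rad

s = 27.6581, ds/dθ = 10.8136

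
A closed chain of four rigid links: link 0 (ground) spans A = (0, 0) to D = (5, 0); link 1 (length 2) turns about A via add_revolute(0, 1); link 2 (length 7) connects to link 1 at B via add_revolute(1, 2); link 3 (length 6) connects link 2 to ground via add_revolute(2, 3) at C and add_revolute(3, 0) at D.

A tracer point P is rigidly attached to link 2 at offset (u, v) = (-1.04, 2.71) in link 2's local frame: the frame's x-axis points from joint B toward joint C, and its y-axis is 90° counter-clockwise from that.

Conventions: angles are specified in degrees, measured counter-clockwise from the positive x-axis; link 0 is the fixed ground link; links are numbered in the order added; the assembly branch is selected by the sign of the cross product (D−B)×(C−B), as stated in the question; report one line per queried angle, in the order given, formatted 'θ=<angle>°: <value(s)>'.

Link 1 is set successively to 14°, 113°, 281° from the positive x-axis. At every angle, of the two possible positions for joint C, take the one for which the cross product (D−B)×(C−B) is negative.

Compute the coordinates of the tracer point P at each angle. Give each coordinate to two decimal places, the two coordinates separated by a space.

A=(0,0), D=(5.00,0)
θ=14°: B = A + 2.00·(cos14°, sin14°) = (1.9406, 0.4838)
θ=14°: |BD| = 3.0974
θ=14°: circle(B,7.00) ∩ circle(D,6.00): a=3.6472, h=5.9748
θ=14°:   candidates: C₊=(6.4764,5.8155) cross=18.506; C₋=(4.6097,-5.9873) cross=-18.506
θ=14°:   branch - wants cross < 0 → take C=(4.6097,-5.9873) (cross=-18.506)
θ=14°: ex = (C−B)/|BC| = (0.3813,-0.9244); ey = (0.9244,0.3813)
θ=14°: P = B + -1.04·ex + 2.71·ey = (4.0493,2.4786)
θ=113°: B = A + 2.00·(cos113°, sin113°) = (-0.7815, 1.8410)
θ=113°: |BD| = 6.0675
θ=113°: circle(B,7.00) ∩ circle(D,6.00): a=4.1050, h=5.6700
θ=113°:   candidates: C₊=(4.8504,5.9981) cross=34.403; C₋=(1.4097,-4.8072) cross=-34.403
θ=113°:   branch - wants cross < 0 → take C=(1.4097,-4.8072) (cross=-34.403)
θ=113°: ex = (C−B)/|BC| = (0.3130,-0.9497); ey = (0.9497,0.3130)
θ=113°: P = B + -1.04·ex + 2.71·ey = (1.4668,3.6770)
θ=281°: B = A + 2.00·(cos281°, sin281°) = (0.3816, -1.9633)
θ=281°: |BD| = 5.0183
θ=281°: circle(B,7.00) ∩ circle(D,6.00): a=3.8044, h=5.8759
θ=281°:   candidates: C₊=(1.5841,4.9327) cross=29.487; C₋=(6.1816,-5.8825) cross=-29.487
θ=281°:   branch - wants cross < 0 → take C=(6.1816,-5.8825) (cross=-29.487)
θ=281°: ex = (C−B)/|BC| = (0.8286,-0.5599); ey = (0.5599,0.8286)
θ=281°: P = B + -1.04·ex + 2.71·ey = (1.0372,0.8644)

θ=14°: 4.05 2.48
θ=113°: 1.47 3.68
θ=281°: 1.04 0.86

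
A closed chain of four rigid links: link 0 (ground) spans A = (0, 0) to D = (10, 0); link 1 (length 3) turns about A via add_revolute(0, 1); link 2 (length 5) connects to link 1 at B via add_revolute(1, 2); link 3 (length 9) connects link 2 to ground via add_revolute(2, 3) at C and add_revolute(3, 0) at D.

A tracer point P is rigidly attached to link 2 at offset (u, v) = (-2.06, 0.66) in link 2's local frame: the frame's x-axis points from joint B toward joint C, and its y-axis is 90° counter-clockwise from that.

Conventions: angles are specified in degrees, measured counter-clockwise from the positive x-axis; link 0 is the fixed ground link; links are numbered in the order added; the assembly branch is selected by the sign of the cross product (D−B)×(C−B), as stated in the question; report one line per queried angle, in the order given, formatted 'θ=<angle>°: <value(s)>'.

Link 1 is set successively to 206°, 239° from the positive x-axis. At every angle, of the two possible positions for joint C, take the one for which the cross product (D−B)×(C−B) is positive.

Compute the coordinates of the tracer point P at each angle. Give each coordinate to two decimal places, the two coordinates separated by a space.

A=(0,0), D=(10.00,0)
θ=206°: B = A + 3.00·(cos206°, sin206°) = (-2.6964, -1.3151)
θ=206°: |BD| = 12.7643
θ=206°: circle(B,5.00) ∩ circle(D,9.00): a=4.1885, h=2.7306
θ=206°:   candidates: C₊=(1.1885,1.8325) cross=34.854; C₋=(1.7512,-3.5996) cross=-34.854
θ=206°:   branch + wants cross > 0 → take C=(1.1885,1.8325) (cross=34.854)
θ=206°: ex = (C−B)/|BC| = (0.7770,0.6295); ey = (-0.6295,0.7770)
θ=206°: P = B + -2.06·ex + 0.66·ey = (-4.7125,-2.0991)
θ=239°: B = A + 3.00·(cos239°, sin239°) = (-1.5451, -2.5715)
θ=239°: |BD| = 11.8280
θ=239°: circle(B,5.00) ∩ circle(D,9.00): a=3.5468, h=3.5243
θ=239°:   candidates: C₊=(1.1506,1.6396) cross=41.685; C₋=(2.6830,-5.2404) cross=-41.685
θ=239°:   branch + wants cross > 0 → take C=(1.1506,1.6396) (cross=41.685)
θ=239°: ex = (C−B)/|BC| = (0.5391,0.8422); ey = (-0.8422,0.5391)
θ=239°: P = B + -2.06·ex + 0.66·ey = (-3.2116,-3.9506)

θ=206°: -4.71 -2.10
θ=239°: -3.21 -3.95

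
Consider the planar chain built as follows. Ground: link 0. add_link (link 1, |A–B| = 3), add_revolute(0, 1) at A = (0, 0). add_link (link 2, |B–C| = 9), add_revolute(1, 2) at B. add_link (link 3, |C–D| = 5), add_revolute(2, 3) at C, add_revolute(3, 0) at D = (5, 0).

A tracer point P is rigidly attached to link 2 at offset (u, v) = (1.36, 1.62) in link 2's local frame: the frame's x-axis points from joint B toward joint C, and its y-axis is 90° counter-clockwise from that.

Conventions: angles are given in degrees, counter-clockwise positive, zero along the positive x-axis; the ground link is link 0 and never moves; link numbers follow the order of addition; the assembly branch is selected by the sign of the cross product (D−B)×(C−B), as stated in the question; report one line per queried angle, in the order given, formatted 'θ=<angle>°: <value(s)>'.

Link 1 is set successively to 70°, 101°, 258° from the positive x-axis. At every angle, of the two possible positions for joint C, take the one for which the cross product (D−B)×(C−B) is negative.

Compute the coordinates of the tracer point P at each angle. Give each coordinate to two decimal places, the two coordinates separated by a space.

A=(0,0), D=(5.00,0)
θ=70°: B = A + 3.00·(cos70°, sin70°) = (1.0261, 2.8191)
θ=70°: |BD| = 4.8723
θ=70°: circle(B,9.00) ∩ circle(D,5.00): a=8.1829, h=3.7470
θ=70°:   candidates: C₊=(9.8682,1.1406) cross=18.256; C₋=(5.5322,-4.9716) cross=-18.256
θ=70°:   branch - wants cross < 0 → take C=(5.5322,-4.9716) (cross=-18.256)
θ=70°: ex = (C−B)/|BC| = (0.5007,-0.8656); ey = (0.8656,0.5007)
θ=70°: P = B + 1.36·ex + 1.62·ey = (3.1093,2.4529)
θ=101°: B = A + 3.00·(cos101°, sin101°) = (-0.5724, 2.9449)
θ=101°: |BD| = 6.3027
θ=101°: circle(B,9.00) ∩ circle(D,5.00): a=7.5939, h=4.8304
θ=101°:   candidates: C₊=(8.3985,3.6674) cross=30.445; C₋=(3.8846,-4.8740) cross=-30.445
θ=101°:   branch - wants cross < 0 → take C=(3.8846,-4.8740) (cross=-30.445)
θ=101°: ex = (C−B)/|BC| = (0.4952,-0.8688); ey = (0.8688,0.4952)
θ=101°: P = B + 1.36·ex + 1.62·ey = (1.5085,2.5656)
θ=258°: B = A + 3.00·(cos258°, sin258°) = (-0.6237, -2.9344)
θ=258°: |BD| = 6.3433
θ=258°: circle(B,9.00) ∩ circle(D,5.00): a=7.5858, h=4.8432
θ=258°:   candidates: C₊=(3.8610,4.8686) cross=30.722; C₋=(8.3420,-3.7190) cross=-30.722
θ=258°:   branch - wants cross < 0 → take C=(8.3420,-3.7190) (cross=-30.722)
θ=258°: ex = (C−B)/|BC| = (0.9962,-0.0872); ey = (0.0872,0.9962)
θ=258°: P = B + 1.36·ex + 1.62·ey = (0.8723,-1.4392)

θ=70°: 3.11 2.45
θ=101°: 1.51 2.57
θ=258°: 0.87 -1.44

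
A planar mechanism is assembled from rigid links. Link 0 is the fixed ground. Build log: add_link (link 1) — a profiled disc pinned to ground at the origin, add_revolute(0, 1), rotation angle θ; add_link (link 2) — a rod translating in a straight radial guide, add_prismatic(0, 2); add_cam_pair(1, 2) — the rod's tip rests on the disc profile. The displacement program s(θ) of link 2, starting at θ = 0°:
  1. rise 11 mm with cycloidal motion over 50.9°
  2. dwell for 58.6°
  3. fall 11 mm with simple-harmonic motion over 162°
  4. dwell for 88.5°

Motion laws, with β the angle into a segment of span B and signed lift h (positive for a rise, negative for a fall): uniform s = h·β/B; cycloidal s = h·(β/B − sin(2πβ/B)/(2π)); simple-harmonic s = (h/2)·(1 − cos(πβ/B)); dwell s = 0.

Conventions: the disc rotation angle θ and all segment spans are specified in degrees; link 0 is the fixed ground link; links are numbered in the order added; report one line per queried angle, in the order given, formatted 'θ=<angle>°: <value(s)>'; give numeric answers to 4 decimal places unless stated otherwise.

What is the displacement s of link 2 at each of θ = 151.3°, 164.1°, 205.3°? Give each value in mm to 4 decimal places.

seg 1 [0°–50.9°] cycloidal, h=11: full span → s += 11 → s = 11.0000
seg 2 [50.9°–109.5°] dwell: s stays 11.0000
seg 3 [109.5°–271.5°] simple-harmonic, h=-11: θ=151.3° here. β=41.8, B=162. -11/2·(1 − cos(π·0.2580)) = -1.7102 → s = 9.2898
seg 3 [109.5°–271.5°] simple-harmonic, h=-11: θ=164.1° here. β=54.6, B=162. -11/2·(1 − cos(π·0.3370)) = -2.8056 → s = 8.1944
seg 3 [109.5°–271.5°] simple-harmonic, h=-11: θ=205.3° here. β=95.8, B=162. -11/2·(1 − cos(π·0.5914)) = -7.0570 → s = 3.9430

θ=151.3°: 9.2898
θ=164.1°: 8.1944
θ=205.3°: 3.9430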